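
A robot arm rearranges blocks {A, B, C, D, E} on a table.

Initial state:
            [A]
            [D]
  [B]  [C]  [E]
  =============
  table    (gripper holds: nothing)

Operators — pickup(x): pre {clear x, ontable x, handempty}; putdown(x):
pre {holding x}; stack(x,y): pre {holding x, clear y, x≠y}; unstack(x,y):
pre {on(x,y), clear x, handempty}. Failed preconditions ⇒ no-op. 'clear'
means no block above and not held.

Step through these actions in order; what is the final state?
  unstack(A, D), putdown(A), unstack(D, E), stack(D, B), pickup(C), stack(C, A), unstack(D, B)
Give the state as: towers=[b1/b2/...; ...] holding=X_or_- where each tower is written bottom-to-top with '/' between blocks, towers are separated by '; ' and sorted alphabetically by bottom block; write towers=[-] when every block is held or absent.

towers=[A/C; B; E] holding=D

step 1 (unstack(A, D)): towers=[B; C; E/D] holding=A
step 2 (putdown(A)): towers=[A; B; C; E/D] holding=-
step 3 (unstack(D, E)): towers=[A; B; C; E] holding=D
step 4 (stack(D, B)): towers=[A; B/D; C; E] holding=-
step 5 (pickup(C)): towers=[A; B/D; E] holding=C
step 6 (stack(C, A)): towers=[A/C; B/D; E] holding=-
step 7 (unstack(D, B)): towers=[A/C; B; E] holding=D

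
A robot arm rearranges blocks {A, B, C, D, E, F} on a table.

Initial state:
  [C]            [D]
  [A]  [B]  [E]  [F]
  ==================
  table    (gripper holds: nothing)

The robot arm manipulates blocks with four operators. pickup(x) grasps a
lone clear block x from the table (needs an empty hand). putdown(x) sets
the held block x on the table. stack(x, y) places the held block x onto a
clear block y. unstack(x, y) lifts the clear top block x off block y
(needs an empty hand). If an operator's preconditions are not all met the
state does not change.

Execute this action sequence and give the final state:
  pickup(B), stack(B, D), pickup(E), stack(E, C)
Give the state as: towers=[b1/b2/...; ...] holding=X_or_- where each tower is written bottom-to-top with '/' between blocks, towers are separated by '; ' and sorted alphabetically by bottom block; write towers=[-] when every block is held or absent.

towers=[A/C/E; F/D/B] holding=-

step 1 (pickup(B)): towers=[A/C; E; F/D] holding=B
step 2 (stack(B, D)): towers=[A/C; E; F/D/B] holding=-
step 3 (pickup(E)): towers=[A/C; F/D/B] holding=E
step 4 (stack(E, C)): towers=[A/C/E; F/D/B] holding=-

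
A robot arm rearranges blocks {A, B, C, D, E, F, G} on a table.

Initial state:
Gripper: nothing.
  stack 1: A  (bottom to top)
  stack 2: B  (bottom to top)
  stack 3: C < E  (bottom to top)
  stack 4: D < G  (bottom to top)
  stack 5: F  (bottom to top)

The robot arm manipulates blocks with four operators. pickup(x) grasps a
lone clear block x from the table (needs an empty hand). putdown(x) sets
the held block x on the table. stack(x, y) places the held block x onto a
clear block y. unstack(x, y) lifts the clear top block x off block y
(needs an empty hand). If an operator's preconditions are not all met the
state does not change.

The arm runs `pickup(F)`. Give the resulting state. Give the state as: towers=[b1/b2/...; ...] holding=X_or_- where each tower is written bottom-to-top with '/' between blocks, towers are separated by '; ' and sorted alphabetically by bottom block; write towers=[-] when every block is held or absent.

towers=[A; B; C/E; D/G] holding=F

before: towers=[A; B; C/E; D/G; F] holding=-
pre[pickup(F)]: clear(F) ✓, ontable(F) ✓, handempty ✓
all met → apply pickup(F)
after:  towers=[A; B; C/E; D/G] holding=F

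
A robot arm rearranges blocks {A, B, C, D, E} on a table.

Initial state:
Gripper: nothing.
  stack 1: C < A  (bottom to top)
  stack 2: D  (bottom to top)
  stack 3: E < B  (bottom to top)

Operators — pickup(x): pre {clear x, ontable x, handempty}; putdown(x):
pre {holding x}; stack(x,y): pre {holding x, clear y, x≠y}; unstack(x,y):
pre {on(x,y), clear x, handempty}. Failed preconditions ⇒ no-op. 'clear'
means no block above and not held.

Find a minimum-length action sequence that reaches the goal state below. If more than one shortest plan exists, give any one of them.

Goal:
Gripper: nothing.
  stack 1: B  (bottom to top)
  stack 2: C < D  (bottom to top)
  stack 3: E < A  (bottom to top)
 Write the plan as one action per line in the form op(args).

unstack(B, E)
putdown(B)
unstack(A, C)
stack(A, E)
pickup(D)
stack(D, C)

step 1 (unstack(B, E)): towers=[C/A; D; E] holding=B
step 2 (putdown(B)): towers=[B; C/A; D; E] holding=-
step 3 (unstack(A, C)): towers=[B; C; D; E] holding=A
step 4 (stack(A, E)): towers=[B; C; D; E/A] holding=-
step 5 (pickup(D)): towers=[B; C; E/A] holding=D
step 6 (stack(D, C)): towers=[B; C/D; E/A] holding=-
goal check: towers=[B; C/D; E/A] holding=- — reached (length 6, optimal by BFS)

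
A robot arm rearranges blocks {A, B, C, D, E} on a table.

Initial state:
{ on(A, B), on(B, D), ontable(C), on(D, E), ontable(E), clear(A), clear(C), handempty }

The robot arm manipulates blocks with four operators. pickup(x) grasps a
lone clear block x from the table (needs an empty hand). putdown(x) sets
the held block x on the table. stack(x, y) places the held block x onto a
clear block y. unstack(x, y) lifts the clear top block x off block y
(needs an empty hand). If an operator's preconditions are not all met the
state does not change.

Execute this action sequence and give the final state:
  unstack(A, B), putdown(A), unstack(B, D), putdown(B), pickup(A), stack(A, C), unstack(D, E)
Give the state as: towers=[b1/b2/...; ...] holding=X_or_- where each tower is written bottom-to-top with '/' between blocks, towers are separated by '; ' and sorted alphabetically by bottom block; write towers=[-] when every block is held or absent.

towers=[B; C/A; E] holding=D

step 1 (unstack(A, B)): towers=[C; E/D/B] holding=A
step 2 (putdown(A)): towers=[A; C; E/D/B] holding=-
step 3 (unstack(B, D)): towers=[A; C; E/D] holding=B
step 4 (putdown(B)): towers=[A; B; C; E/D] holding=-
step 5 (pickup(A)): towers=[B; C; E/D] holding=A
step 6 (stack(A, C)): towers=[B; C/A; E/D] holding=-
step 7 (unstack(D, E)): towers=[B; C/A; E] holding=D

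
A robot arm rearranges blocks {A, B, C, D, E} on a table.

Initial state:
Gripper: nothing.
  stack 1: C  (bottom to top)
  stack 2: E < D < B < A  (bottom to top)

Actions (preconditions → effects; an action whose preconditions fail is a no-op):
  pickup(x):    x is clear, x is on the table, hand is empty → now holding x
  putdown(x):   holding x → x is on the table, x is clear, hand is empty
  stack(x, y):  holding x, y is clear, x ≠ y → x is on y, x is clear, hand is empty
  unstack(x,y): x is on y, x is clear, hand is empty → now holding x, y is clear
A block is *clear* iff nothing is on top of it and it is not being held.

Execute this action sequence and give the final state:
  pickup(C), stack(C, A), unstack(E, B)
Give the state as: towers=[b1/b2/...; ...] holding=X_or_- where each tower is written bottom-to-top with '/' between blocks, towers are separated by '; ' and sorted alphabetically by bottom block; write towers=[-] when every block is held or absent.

step 1 (pickup(C)): towers=[E/D/B/A] holding=C
step 2 (stack(C, A)): towers=[E/D/B/A/C] holding=-
step 3 (unstack(E, B)) [no-op]: towers=[E/D/B/A/C] holding=-

towers=[E/D/B/A/C] holding=-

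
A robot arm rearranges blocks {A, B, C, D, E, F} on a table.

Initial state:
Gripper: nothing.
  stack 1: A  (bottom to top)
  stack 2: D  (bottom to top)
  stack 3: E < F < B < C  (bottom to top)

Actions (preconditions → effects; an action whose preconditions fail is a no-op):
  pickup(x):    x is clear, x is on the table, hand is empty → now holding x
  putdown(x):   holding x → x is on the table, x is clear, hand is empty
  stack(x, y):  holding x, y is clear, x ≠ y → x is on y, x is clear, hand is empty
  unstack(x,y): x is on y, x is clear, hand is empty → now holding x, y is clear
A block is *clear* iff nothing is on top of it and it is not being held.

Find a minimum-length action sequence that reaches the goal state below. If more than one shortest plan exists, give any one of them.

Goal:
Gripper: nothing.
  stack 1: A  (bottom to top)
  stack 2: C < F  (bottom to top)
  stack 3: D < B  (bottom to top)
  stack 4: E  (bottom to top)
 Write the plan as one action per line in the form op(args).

unstack(C, B)
putdown(C)
unstack(B, F)
stack(B, D)
unstack(F, E)
stack(F, C)

step 1 (unstack(C, B)): towers=[A; D; E/F/B] holding=C
step 2 (putdown(C)): towers=[A; C; D; E/F/B] holding=-
step 3 (unstack(B, F)): towers=[A; C; D; E/F] holding=B
step 4 (stack(B, D)): towers=[A; C; D/B; E/F] holding=-
step 5 (unstack(F, E)): towers=[A; C; D/B; E] holding=F
step 6 (stack(F, C)): towers=[A; C/F; D/B; E] holding=-
goal check: towers=[A; C/F; D/B; E] holding=- — reached (length 6, optimal by BFS)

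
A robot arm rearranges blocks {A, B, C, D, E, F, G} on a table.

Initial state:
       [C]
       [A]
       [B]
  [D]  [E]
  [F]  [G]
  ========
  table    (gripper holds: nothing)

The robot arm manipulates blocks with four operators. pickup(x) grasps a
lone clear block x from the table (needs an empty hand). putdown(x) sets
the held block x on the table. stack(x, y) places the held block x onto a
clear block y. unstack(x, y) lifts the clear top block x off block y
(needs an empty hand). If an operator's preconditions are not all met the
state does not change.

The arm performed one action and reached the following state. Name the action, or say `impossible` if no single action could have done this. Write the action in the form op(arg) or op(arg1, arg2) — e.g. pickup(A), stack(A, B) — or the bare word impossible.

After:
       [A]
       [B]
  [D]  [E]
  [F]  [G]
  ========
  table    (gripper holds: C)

target: towers=[F/D; G/E/B/A] holding=C
     unstack(D, F) → towers=[F; G/E/B/A/C] holding=D
     unstack(C, A) → towers=[F/D; G/E/B/A] holding=C  ← match

unstack(C, A)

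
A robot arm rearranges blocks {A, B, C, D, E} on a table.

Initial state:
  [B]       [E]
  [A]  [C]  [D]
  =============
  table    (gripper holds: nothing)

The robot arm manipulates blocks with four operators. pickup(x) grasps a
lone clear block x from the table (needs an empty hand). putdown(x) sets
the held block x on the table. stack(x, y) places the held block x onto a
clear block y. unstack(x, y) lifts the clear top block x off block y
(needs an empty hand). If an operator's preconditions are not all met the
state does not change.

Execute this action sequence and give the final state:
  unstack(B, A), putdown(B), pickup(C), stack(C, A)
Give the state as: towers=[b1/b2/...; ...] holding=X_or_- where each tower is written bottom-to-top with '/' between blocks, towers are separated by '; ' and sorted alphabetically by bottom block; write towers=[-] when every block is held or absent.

step 1 (unstack(B, A)): towers=[A; C; D/E] holding=B
step 2 (putdown(B)): towers=[A; B; C; D/E] holding=-
step 3 (pickup(C)): towers=[A; B; D/E] holding=C
step 4 (stack(C, A)): towers=[A/C; B; D/E] holding=-

towers=[A/C; B; D/E] holding=-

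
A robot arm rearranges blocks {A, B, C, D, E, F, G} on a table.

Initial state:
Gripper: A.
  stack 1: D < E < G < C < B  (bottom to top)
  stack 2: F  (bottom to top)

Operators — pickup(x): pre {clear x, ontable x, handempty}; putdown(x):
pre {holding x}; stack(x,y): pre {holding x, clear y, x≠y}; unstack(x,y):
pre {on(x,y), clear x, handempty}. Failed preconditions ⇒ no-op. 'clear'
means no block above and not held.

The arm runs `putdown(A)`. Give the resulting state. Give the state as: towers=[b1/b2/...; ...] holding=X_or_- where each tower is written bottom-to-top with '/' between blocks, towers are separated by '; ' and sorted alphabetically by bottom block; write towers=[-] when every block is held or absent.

towers=[A; D/E/G/C/B; F] holding=-

before: towers=[D/E/G/C/B; F] holding=A
pre[putdown(A)]: holding(A) ok
all met → apply putdown(A)
after:  towers=[A; D/E/G/C/B; F] holding=-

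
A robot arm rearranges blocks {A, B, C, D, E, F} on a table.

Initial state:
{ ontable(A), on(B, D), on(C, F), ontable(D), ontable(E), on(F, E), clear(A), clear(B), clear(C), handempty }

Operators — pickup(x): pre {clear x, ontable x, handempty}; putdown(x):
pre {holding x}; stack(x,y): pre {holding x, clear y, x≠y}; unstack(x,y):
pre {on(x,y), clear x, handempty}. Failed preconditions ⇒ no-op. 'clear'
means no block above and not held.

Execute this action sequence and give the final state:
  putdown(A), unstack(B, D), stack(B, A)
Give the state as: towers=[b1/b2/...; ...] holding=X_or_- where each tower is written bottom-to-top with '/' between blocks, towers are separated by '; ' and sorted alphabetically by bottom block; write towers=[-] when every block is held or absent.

step 1 (putdown(A)) [no-op]: towers=[A; D/B; E/F/C] holding=-
step 2 (unstack(B, D)): towers=[A; D; E/F/C] holding=B
step 3 (stack(B, A)): towers=[A/B; D; E/F/C] holding=-

towers=[A/B; D; E/F/C] holding=-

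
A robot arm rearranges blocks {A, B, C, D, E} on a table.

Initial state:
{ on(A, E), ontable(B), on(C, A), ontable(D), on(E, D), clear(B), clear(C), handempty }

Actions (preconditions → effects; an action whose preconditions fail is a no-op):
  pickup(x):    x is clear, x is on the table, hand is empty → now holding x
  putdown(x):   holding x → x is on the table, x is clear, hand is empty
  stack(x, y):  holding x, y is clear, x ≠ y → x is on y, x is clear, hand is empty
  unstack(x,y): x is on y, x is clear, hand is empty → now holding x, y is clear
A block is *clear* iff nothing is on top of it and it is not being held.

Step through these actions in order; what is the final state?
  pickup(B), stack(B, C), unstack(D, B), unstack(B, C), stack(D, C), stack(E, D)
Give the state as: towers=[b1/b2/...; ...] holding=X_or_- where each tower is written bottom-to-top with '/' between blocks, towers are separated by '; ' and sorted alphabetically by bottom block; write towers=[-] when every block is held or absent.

towers=[D/E/A/C] holding=B

step 1 (pickup(B)): towers=[D/E/A/C] holding=B
step 2 (stack(B, C)): towers=[D/E/A/C/B] holding=-
step 3 (unstack(D, B)) [no-op]: towers=[D/E/A/C/B] holding=-
step 4 (unstack(B, C)): towers=[D/E/A/C] holding=B
step 5 (stack(D, C)) [no-op]: towers=[D/E/A/C] holding=B
step 6 (stack(E, D)) [no-op]: towers=[D/E/A/C] holding=B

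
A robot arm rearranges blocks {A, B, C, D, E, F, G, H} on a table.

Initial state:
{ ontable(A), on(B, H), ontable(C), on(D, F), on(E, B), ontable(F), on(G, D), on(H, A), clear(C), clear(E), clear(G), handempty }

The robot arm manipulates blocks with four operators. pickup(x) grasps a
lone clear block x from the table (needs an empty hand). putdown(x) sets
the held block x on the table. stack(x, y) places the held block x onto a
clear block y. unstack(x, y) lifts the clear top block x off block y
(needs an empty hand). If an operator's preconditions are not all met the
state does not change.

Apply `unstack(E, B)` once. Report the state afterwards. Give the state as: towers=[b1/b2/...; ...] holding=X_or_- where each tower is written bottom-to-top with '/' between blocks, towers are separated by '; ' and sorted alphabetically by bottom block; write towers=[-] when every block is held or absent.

before: towers=[A/H/B/E; C; F/D/G] holding=-
pre[unstack(E, B)]: on(E,B) ✓, clear(E) ✓, handempty ✓
all met → apply unstack(E, B)
after:  towers=[A/H/B; C; F/D/G] holding=E

towers=[A/H/B; C; F/D/G] holding=E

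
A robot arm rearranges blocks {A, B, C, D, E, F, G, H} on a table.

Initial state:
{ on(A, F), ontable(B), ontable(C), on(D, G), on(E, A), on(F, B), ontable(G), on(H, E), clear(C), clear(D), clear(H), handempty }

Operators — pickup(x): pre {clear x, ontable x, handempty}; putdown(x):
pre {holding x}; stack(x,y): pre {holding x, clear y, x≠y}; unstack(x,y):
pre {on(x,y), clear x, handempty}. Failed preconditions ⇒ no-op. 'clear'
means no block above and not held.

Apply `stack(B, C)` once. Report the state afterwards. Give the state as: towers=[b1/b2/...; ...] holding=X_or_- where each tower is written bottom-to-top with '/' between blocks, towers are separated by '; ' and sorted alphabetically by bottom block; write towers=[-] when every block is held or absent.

towers=[B/F/A/E/H; C; G/D] holding=-

before: towers=[B/F/A/E/H; C; G/D] holding=-
pre[stack(B, C)]: holding(B) fail, clear(C) ok, B≠C ok
holding(B) unmet → stack(B, C) is a no-op
after:  towers=[B/F/A/E/H; C; G/D] holding=-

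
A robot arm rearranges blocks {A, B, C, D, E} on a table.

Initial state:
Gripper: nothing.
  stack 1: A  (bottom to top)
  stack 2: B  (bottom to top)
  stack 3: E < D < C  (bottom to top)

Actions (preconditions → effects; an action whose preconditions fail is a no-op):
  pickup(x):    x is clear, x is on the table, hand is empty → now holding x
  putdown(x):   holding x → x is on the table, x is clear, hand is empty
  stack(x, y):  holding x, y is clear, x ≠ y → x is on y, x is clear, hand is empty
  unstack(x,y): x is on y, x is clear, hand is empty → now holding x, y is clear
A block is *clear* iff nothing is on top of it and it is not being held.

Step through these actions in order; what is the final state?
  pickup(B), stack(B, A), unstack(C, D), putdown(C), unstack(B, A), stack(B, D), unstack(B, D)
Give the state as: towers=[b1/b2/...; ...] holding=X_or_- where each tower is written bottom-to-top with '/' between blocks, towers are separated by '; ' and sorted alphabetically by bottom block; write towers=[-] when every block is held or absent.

towers=[A; C; E/D] holding=B

step 1 (pickup(B)): towers=[A; E/D/C] holding=B
step 2 (stack(B, A)): towers=[A/B; E/D/C] holding=-
step 3 (unstack(C, D)): towers=[A/B; E/D] holding=C
step 4 (putdown(C)): towers=[A/B; C; E/D] holding=-
step 5 (unstack(B, A)): towers=[A; C; E/D] holding=B
step 6 (stack(B, D)): towers=[A; C; E/D/B] holding=-
step 7 (unstack(B, D)): towers=[A; C; E/D] holding=B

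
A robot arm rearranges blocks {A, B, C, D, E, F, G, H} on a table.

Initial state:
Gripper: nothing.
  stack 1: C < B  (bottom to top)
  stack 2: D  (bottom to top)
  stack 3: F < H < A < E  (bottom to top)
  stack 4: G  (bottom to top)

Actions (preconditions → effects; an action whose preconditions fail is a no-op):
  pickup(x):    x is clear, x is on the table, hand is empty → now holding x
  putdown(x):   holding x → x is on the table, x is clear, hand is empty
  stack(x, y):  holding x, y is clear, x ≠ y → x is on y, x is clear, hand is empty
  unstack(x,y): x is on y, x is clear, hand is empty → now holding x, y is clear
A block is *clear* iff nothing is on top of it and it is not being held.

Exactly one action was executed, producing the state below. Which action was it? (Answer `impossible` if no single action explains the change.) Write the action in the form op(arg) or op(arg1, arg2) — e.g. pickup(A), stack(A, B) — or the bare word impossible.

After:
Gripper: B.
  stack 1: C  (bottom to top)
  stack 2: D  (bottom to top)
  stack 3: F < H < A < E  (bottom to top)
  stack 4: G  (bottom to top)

target: towers=[C; D; F/H/A/E; G] holding=B
         pickup(G) → towers=[C/B; D; F/H/A/E] holding=G
     unstack(E, A) → towers=[C/B; D; F/H/A; G] holding=E
     unstack(B, C) → towers=[C; D; F/H/A/E; G] holding=B  ← match
         pickup(D) → towers=[C/B; F/H/A/E; G] holding=D

unstack(B, C)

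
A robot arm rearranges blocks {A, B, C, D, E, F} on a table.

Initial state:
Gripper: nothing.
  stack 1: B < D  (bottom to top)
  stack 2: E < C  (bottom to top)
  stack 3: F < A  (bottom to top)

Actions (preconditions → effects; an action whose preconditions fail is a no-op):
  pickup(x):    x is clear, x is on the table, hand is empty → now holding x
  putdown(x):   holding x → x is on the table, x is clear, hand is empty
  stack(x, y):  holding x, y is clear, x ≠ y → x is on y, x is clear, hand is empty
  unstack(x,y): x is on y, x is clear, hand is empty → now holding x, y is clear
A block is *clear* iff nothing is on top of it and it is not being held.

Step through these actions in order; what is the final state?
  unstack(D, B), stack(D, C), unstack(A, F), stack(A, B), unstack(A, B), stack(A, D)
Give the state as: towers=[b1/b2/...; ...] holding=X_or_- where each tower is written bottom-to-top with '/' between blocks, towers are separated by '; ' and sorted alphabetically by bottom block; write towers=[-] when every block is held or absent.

towers=[B; E/C/D/A; F] holding=-

step 1 (unstack(D, B)): towers=[B; E/C; F/A] holding=D
step 2 (stack(D, C)): towers=[B; E/C/D; F/A] holding=-
step 3 (unstack(A, F)): towers=[B; E/C/D; F] holding=A
step 4 (stack(A, B)): towers=[B/A; E/C/D; F] holding=-
step 5 (unstack(A, B)): towers=[B; E/C/D; F] holding=A
step 6 (stack(A, D)): towers=[B; E/C/D/A; F] holding=-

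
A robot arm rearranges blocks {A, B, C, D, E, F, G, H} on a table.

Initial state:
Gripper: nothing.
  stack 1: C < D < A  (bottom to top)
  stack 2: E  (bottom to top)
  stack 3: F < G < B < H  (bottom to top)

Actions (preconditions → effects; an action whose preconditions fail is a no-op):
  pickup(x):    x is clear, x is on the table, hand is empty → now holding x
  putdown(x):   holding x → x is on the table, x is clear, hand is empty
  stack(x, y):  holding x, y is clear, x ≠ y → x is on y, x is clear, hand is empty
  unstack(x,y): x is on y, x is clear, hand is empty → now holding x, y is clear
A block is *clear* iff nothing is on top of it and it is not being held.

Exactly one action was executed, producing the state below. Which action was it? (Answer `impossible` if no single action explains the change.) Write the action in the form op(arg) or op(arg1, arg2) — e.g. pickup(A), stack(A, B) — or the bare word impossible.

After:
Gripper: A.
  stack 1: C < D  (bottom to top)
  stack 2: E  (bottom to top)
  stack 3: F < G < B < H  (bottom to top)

target: towers=[C/D; E; F/G/B/H] holding=A
     unstack(A, D) → towers=[C/D; E; F/G/B/H] holding=A  ← match
         pickup(E) → towers=[C/D/A; F/G/B/H] holding=E
     unstack(H, B) → towers=[C/D/A; E; F/G/B] holding=H

unstack(A, D)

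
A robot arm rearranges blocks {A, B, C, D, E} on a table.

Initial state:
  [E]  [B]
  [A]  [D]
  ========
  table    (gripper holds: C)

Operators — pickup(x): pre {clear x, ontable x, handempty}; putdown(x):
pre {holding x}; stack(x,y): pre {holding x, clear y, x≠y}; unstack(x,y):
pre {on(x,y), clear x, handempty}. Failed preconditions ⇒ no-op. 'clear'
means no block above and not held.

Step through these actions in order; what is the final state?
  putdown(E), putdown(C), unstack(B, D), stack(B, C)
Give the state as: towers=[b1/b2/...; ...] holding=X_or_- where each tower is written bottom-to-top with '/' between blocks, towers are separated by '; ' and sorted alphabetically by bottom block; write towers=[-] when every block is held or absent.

step 1 (putdown(E)) [no-op]: towers=[A/E; D/B] holding=C
step 2 (putdown(C)): towers=[A/E; C; D/B] holding=-
step 3 (unstack(B, D)): towers=[A/E; C; D] holding=B
step 4 (stack(B, C)): towers=[A/E; C/B; D] holding=-

towers=[A/E; C/B; D] holding=-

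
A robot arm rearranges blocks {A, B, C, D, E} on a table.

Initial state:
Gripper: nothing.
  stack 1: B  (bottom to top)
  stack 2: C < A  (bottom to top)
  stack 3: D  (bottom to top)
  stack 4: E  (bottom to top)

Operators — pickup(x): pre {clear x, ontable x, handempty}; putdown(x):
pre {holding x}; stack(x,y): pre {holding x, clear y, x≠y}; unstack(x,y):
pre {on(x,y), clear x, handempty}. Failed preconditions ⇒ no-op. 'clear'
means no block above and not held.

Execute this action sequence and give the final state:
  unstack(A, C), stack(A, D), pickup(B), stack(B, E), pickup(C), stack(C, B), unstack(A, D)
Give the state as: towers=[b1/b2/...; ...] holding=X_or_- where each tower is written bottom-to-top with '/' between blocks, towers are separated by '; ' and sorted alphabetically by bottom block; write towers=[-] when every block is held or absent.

towers=[D; E/B/C] holding=A

step 1 (unstack(A, C)): towers=[B; C; D; E] holding=A
step 2 (stack(A, D)): towers=[B; C; D/A; E] holding=-
step 3 (pickup(B)): towers=[C; D/A; E] holding=B
step 4 (stack(B, E)): towers=[C; D/A; E/B] holding=-
step 5 (pickup(C)): towers=[D/A; E/B] holding=C
step 6 (stack(C, B)): towers=[D/A; E/B/C] holding=-
step 7 (unstack(A, D)): towers=[D; E/B/C] holding=A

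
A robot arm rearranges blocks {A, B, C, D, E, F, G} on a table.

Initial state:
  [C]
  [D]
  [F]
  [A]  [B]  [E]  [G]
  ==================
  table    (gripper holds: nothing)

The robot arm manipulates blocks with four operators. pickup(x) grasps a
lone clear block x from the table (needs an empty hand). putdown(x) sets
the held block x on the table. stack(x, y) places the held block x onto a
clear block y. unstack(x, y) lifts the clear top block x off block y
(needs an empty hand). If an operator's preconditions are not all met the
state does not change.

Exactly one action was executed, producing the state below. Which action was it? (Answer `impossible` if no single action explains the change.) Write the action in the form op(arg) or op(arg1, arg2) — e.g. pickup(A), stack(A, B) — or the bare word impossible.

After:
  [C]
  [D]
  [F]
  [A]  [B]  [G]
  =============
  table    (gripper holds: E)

target: towers=[A/F/D/C; B; G] holding=E
         pickup(B) → towers=[A/F/D/C; E; G] holding=B
         pickup(G) → towers=[A/F/D/C; B; E] holding=G
         pickup(E) → towers=[A/F/D/C; B; G] holding=E  ← match
     unstack(C, D) → towers=[A/F/D; B; E; G] holding=C

pickup(E)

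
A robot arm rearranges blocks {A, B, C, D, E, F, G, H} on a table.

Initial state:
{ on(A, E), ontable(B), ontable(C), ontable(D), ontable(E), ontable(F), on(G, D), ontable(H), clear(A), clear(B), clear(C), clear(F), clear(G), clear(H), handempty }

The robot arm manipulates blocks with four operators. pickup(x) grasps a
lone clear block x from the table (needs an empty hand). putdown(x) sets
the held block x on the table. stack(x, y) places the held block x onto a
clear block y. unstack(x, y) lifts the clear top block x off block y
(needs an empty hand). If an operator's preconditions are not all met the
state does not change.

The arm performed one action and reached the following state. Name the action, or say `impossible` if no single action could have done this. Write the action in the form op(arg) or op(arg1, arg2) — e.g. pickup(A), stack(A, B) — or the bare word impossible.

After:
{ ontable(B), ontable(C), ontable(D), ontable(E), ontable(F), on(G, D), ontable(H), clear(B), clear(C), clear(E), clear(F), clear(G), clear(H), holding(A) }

unstack(A, E)

target: towers=[B; C; D/G; E; F; H] holding=A
     unstack(G, D) → towers=[B; C; D; E/A; F; H] holding=G
     unstack(A, E) → towers=[B; C; D/G; E; F; H] holding=A  ← match
         pickup(H) → towers=[B; C; D/G; E/A; F] holding=H
         pickup(B) → towers=[C; D/G; E/A; F; H] holding=B
         pickup(F) → towers=[B; C; D/G; E/A; H] holding=F
         pickup(C) → towers=[B; D/G; E/A; F; H] holding=C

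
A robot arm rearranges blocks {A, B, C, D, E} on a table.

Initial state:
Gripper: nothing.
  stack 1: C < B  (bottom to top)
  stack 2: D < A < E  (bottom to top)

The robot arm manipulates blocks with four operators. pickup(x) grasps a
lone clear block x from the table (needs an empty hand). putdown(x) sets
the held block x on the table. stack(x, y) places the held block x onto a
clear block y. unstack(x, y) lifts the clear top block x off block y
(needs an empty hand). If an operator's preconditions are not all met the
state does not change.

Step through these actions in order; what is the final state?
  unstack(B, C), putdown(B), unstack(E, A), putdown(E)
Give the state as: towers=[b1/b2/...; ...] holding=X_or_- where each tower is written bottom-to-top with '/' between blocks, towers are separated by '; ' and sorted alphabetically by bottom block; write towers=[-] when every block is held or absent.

step 1 (unstack(B, C)): towers=[C; D/A/E] holding=B
step 2 (putdown(B)): towers=[B; C; D/A/E] holding=-
step 3 (unstack(E, A)): towers=[B; C; D/A] holding=E
step 4 (putdown(E)): towers=[B; C; D/A; E] holding=-

towers=[B; C; D/A; E] holding=-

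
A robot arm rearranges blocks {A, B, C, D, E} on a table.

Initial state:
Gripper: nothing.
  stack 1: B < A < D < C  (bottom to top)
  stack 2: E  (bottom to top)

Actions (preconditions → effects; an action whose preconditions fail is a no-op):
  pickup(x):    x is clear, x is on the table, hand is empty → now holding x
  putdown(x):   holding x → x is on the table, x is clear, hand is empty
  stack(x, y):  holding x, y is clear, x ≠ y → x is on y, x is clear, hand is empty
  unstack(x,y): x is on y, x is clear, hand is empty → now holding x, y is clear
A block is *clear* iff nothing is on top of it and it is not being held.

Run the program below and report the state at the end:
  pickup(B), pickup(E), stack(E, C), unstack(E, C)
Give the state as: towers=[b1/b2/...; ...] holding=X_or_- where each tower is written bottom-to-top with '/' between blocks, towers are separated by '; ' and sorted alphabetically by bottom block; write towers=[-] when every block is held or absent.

towers=[B/A/D/C] holding=E

step 1 (pickup(B)) [no-op]: towers=[B/A/D/C; E] holding=-
step 2 (pickup(E)): towers=[B/A/D/C] holding=E
step 3 (stack(E, C)): towers=[B/A/D/C/E] holding=-
step 4 (unstack(E, C)): towers=[B/A/D/C] holding=E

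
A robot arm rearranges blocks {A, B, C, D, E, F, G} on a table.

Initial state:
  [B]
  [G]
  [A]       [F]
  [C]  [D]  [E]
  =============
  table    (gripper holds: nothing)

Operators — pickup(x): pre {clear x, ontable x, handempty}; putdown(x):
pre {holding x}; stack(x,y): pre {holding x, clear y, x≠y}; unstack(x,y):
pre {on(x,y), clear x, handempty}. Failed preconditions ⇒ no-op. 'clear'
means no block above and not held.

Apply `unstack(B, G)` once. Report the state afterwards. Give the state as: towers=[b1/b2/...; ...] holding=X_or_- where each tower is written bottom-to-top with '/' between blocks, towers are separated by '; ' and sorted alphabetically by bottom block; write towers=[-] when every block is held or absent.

towers=[C/A/G; D; E/F] holding=B

before: towers=[C/A/G/B; D; E/F] holding=-
pre[unstack(B, G)]: on(B,G) yes, clear(B) yes, handempty yes
all met → apply unstack(B, G)
after:  towers=[C/A/G; D; E/F] holding=B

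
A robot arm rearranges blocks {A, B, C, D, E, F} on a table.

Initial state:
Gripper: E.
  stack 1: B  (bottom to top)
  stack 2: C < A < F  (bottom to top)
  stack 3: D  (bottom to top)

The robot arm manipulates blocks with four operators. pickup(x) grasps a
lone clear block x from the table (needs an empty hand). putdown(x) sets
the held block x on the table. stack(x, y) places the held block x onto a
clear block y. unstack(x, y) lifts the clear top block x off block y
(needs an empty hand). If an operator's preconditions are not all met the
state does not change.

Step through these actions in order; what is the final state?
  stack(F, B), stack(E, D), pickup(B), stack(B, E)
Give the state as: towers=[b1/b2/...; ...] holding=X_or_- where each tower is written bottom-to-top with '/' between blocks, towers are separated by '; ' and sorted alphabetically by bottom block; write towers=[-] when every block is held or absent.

step 1 (stack(F, B)) [no-op]: towers=[B; C/A/F; D] holding=E
step 2 (stack(E, D)): towers=[B; C/A/F; D/E] holding=-
step 3 (pickup(B)): towers=[C/A/F; D/E] holding=B
step 4 (stack(B, E)): towers=[C/A/F; D/E/B] holding=-

towers=[C/A/F; D/E/B] holding=-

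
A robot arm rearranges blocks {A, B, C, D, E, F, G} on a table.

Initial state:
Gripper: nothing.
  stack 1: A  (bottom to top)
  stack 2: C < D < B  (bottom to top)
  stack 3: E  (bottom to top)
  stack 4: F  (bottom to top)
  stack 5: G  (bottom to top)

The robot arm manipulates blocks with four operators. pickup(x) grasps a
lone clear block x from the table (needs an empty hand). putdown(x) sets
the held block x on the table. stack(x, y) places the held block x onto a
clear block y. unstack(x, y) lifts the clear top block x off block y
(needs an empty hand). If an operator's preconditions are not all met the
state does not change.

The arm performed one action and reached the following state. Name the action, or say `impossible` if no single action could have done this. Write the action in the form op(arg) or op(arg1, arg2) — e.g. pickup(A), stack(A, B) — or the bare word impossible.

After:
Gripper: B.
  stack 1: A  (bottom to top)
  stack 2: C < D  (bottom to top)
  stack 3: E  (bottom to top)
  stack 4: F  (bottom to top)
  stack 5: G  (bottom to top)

target: towers=[A; C/D; E; F; G] holding=B
     unstack(B, D) → towers=[A; C/D; E; F; G] holding=B  ← match
         pickup(F) → towers=[A; C/D/B; E; G] holding=F
         pickup(G) → towers=[A; C/D/B; E; F] holding=G
         pickup(A) → towers=[C/D/B; E; F; G] holding=A
         pickup(E) → towers=[A; C/D/B; F; G] holding=E

unstack(B, D)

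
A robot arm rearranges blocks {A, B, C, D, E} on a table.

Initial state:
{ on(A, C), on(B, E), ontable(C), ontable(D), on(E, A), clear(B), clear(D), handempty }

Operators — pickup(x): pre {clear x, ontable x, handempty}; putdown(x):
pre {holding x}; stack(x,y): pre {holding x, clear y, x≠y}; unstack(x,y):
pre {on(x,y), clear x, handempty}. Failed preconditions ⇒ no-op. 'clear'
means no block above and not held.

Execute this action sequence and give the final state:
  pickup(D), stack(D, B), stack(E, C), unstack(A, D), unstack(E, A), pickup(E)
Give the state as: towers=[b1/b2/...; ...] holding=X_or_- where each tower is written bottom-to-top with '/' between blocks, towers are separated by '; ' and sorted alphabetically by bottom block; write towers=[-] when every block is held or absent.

towers=[C/A/E/B/D] holding=-

step 1 (pickup(D)): towers=[C/A/E/B] holding=D
step 2 (stack(D, B)): towers=[C/A/E/B/D] holding=-
step 3 (stack(E, C)) [no-op]: towers=[C/A/E/B/D] holding=-
step 4 (unstack(A, D)) [no-op]: towers=[C/A/E/B/D] holding=-
step 5 (unstack(E, A)) [no-op]: towers=[C/A/E/B/D] holding=-
step 6 (pickup(E)) [no-op]: towers=[C/A/E/B/D] holding=-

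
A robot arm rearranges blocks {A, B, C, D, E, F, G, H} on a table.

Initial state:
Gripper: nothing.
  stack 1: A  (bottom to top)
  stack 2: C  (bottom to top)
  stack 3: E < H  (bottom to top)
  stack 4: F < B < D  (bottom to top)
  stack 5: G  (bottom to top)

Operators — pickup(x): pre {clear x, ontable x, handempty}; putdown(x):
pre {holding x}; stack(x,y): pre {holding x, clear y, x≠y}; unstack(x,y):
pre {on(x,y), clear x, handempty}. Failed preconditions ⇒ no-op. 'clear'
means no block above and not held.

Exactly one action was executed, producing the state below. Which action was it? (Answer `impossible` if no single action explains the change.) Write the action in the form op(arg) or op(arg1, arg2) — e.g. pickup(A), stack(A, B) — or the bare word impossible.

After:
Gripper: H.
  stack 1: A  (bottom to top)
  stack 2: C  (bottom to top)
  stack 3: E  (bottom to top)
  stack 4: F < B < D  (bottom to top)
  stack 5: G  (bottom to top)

unstack(H, E)

target: towers=[A; C; E; F/B/D; G] holding=H
         pickup(G) → towers=[A; C; E/H; F/B/D] holding=G
         pickup(A) → towers=[C; E/H; F/B/D; G] holding=A
     unstack(H, E) → towers=[A; C; E; F/B/D; G] holding=H  ← match
     unstack(D, B) → towers=[A; C; E/H; F/B; G] holding=D
         pickup(C) → towers=[A; E/H; F/B/D; G] holding=C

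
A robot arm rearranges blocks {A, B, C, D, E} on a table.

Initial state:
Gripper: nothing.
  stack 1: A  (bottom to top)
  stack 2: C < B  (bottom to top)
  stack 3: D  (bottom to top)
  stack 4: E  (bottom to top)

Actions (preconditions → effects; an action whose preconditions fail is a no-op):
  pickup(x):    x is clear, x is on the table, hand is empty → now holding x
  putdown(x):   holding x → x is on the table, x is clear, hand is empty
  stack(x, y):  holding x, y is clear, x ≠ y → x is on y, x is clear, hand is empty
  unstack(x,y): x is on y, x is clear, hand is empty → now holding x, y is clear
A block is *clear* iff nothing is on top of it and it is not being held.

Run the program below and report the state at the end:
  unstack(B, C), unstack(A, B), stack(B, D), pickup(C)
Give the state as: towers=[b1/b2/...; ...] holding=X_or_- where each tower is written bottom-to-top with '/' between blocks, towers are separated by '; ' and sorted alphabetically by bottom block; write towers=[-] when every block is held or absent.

towers=[A; D/B; E] holding=C

step 1 (unstack(B, C)): towers=[A; C; D; E] holding=B
step 2 (unstack(A, B)) [no-op]: towers=[A; C; D; E] holding=B
step 3 (stack(B, D)): towers=[A; C; D/B; E] holding=-
step 4 (pickup(C)): towers=[A; D/B; E] holding=C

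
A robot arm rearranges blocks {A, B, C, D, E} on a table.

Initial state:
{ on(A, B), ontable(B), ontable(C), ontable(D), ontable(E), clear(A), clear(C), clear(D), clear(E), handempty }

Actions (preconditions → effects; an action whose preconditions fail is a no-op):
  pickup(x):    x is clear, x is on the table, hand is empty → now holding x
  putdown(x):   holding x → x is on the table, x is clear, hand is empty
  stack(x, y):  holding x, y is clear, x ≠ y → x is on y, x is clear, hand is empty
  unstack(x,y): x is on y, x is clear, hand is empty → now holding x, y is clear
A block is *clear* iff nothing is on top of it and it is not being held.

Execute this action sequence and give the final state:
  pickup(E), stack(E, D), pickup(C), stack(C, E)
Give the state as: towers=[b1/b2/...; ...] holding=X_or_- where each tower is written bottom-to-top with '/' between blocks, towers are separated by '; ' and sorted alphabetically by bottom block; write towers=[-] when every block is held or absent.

step 1 (pickup(E)): towers=[B/A; C; D] holding=E
step 2 (stack(E, D)): towers=[B/A; C; D/E] holding=-
step 3 (pickup(C)): towers=[B/A; D/E] holding=C
step 4 (stack(C, E)): towers=[B/A; D/E/C] holding=-

towers=[B/A; D/E/C] holding=-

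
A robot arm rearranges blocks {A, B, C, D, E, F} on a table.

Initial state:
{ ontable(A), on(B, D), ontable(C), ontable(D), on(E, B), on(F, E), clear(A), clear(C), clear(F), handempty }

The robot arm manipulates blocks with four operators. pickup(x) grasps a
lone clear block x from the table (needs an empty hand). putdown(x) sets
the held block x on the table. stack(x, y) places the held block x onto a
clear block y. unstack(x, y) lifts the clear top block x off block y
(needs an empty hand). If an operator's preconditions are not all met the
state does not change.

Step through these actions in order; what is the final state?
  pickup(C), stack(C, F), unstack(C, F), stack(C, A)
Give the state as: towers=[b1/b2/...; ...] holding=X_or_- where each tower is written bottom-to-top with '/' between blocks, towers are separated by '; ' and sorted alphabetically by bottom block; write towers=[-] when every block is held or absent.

step 1 (pickup(C)): towers=[A; D/B/E/F] holding=C
step 2 (stack(C, F)): towers=[A; D/B/E/F/C] holding=-
step 3 (unstack(C, F)): towers=[A; D/B/E/F] holding=C
step 4 (stack(C, A)): towers=[A/C; D/B/E/F] holding=-

towers=[A/C; D/B/E/F] holding=-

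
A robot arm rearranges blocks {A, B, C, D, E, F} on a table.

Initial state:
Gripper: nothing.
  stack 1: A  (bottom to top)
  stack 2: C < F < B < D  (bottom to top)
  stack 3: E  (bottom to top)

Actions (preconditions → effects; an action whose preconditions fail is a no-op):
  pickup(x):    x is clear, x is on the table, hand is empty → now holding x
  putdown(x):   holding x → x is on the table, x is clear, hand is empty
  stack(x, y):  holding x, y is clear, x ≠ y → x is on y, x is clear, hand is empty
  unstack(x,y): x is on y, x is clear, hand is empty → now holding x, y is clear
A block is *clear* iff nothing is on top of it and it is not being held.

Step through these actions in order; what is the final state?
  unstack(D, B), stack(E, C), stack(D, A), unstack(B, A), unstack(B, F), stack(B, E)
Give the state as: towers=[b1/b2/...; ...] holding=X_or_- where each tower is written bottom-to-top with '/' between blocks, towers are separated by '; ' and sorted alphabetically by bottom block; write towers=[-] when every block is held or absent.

towers=[A/D; C/F; E/B] holding=-

step 1 (unstack(D, B)): towers=[A; C/F/B; E] holding=D
step 2 (stack(E, C)) [no-op]: towers=[A; C/F/B; E] holding=D
step 3 (stack(D, A)): towers=[A/D; C/F/B; E] holding=-
step 4 (unstack(B, A)) [no-op]: towers=[A/D; C/F/B; E] holding=-
step 5 (unstack(B, F)): towers=[A/D; C/F; E] holding=B
step 6 (stack(B, E)): towers=[A/D; C/F; E/B] holding=-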